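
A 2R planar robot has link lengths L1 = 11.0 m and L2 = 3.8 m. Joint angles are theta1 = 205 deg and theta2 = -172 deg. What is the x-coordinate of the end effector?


Convert angles to radians: theta1 = 3.5779, theta2 = -3.002
x = L1*cos(theta1) + L2*cos(theta1+theta2)
x = -9.9694 + 3.1869
x = -6.7824


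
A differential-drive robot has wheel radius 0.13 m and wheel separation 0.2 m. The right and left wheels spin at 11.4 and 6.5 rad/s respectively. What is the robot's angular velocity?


vR = r*wR = 0.13*11.4 = 1.482 m/s
vL = r*wL = 0.13*6.5 = 0.845 m/s
v = (vR+vL)/2 = 1.1635 m/s
omega = (vR-vL)/L = 3.185 rad/s
angular velocity = 3.185 rad/s


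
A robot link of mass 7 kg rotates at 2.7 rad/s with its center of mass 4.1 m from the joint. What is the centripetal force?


F = m * omega^2 * r
= 7 * 2.7^2 * 4.1
= 7 * 7.29 * 4.1
= 209.223 N


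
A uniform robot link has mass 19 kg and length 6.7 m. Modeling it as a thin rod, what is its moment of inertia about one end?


I = (1/3) * m * L^2
= (1/3) * 19 * 6.7^2
= 0.333333 * 19 * 44.89
= 284.3033 kg*m^2


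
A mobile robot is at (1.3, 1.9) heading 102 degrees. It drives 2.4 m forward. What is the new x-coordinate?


x_new = x0 + d*cos(theta)
= 1.3 + 2.4*cos(102)
= 1.3 + -0.499
= 0.801


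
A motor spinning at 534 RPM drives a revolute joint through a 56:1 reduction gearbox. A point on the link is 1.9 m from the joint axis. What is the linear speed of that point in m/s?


omega_motor = 534 * 2*pi/60 = 55.9203 rad/s
omega_joint = omega_motor / 56 = 0.9986 rad/s
v = omega_joint * r = 0.9986 * 1.9
= 1.8973 m/s


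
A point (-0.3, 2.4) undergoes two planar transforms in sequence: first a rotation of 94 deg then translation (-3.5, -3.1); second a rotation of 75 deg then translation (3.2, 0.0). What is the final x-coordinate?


After transform 1:
x1 = cos(94)*-0.3 - sin(94)*2.4 + -3.5 = -5.8732
y1 = sin(94)*-0.3 + cos(94)*2.4 + -3.1 = -3.5667
After transform 2:
x2 = cos(75)*-5.8732 - sin(75)*-3.5667 + 3.2
= 5.125


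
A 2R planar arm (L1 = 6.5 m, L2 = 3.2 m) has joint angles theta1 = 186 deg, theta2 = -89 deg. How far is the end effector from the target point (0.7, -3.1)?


End effector via forward kinematics:
x = L1*cos(t1) + L2*cos(t1+t2) = -6.8544
y = L1*sin(t1) + L2*sin(t1+t2) = 2.4967
Distance to target:
d = sqrt((0.7 - -6.8544)^2 + (-3.1 - 2.4967)^2)
= sqrt(57.0686 + 31.3232)
= 9.4017 m


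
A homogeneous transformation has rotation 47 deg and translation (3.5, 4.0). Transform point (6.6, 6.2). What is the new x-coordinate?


x' = cos(theta)*px - sin(theta)*py + tx
= 0.682*6.6 - 0.7314*6.2 + 3.5
= 3.4668


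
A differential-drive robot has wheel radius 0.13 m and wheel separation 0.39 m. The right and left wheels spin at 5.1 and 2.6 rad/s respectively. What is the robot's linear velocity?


vR = r*wR = 0.13*5.1 = 0.663 m/s
vL = r*wL = 0.13*2.6 = 0.338 m/s
v = (vR+vL)/2 = 0.5005 m/s
omega = (vR-vL)/L = 0.8333 rad/s
linear velocity = 0.5005 m/s


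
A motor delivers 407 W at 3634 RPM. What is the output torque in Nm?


omega = 3634 * 2*pi/60 = 380.5516 rad/s
tau = P / omega = 407 / 380.5516
= 1.0695 Nm


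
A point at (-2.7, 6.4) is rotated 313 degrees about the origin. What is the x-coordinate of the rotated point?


x' = x*cos(theta) - y*sin(theta)
cos(313 deg) = 0.682, sin(313 deg) = -0.7314
x' = -2.7 * 0.682 - 6.4 * -0.7314
= -1.8414 - -4.6807
= 2.8393


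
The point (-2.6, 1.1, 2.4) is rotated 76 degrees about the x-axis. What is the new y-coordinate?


Rotation about x-axis: y' = y*cos(theta) - z*sin(theta)
= 1.1 * 0.2419 - 2.4 * 0.9703
= -2.0626


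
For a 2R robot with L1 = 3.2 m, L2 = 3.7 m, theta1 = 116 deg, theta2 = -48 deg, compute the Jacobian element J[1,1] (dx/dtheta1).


J[1,1] = -L1*sin(t1) - L2*sin(t1+t2)
= -3.2*sin(116) - 3.7*sin(68)
= -6.3067


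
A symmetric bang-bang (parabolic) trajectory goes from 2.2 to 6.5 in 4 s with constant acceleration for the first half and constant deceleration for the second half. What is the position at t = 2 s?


Symmetric rest-to-rest: each phase covers (pf-p0)/2 in time T/2. 0.5*a*(T/2)^2 = (pf-p0)/2 => a = 4*(pf-p0)/T^2
a = 4*(6.5-2.2)/4^2 = 1.075
t = 2 is in the acceleration phase (t <= T/2).
p = p0 + 0.5*a*t^2 = 2.2 + 0.5*1.075*2^2
= 4.35


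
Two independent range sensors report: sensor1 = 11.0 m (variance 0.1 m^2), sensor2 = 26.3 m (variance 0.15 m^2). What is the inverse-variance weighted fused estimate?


w1 = (1/var1) / (1/var1 + 1/var2)
   = 10.0 / (10.0 + 6.6667) = 0.6
w2 = 1 - w1 = 0.4
fused = w1*s1 + w2*s2 = 6.6 + 10.52
= 17.12 m


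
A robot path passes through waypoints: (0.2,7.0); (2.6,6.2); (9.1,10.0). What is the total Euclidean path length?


Segment lengths:
  seg1 = sqrt((2.4)^2 + (-0.8)^2) = 2.5298
  seg2 = sqrt((6.5)^2 + (3.8)^2) = 7.5293
Total = 10.0591


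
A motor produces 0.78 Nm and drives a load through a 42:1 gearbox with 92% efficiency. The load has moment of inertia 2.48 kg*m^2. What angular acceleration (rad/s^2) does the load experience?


tau_out = tau_motor * N * eta
= 0.78 * 42 * 0.92 = 30.1392 Nm
alpha = tau_out / I = 30.1392 / 2.48
= 12.1529 rad/s^2


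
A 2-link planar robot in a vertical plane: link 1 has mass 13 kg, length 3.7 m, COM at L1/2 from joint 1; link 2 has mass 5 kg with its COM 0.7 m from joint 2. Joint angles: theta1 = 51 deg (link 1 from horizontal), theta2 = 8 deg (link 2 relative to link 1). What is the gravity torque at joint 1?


Horizontal distance from joint 1 to link-1 COM:
  x_c1 = (L1/2)*cos(t1) = 1.85 * 0.6293 = 1.1642 m
Horizontal distance from joint 1 to link-2 COM:
  x_c2 = L1*cos(t1) + Lc2*cos(t1+t2)
       = 3.7*0.6293 + 0.7*0.515 = 2.689 m
tau1 = m1*g*x_c1 + m2*g*x_c2
     = 13*9.81*1.1642 + 5*9.81*2.689
     = 148.4759 + 131.896
     = 280.3719 Nm


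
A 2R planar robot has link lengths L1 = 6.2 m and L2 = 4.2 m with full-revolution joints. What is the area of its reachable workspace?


r_max = L1 + L2 = 10.4 m
r_min = |L1 - L2| = 2.0 m
Area = pi*(r_max^2 - r_min^2)
= pi*(108.16 - 4.0)
= pi * 104.16
= 327.2283 m^2


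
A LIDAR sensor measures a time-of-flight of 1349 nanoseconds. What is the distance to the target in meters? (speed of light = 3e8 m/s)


tof = 1349 ns = 1.349e-06 s
dist = c * tof / 2
= 3e8 * 1.349e-06 / 2
= 202.35 m


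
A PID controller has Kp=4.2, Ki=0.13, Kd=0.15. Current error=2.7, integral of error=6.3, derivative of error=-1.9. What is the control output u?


u = Kp*e + Ki*int(e) + Kd*de/dt
= 4.2*2.7 + 0.13*6.3 + 0.15*(-1.9)
= 11.34 + 0.819 + -0.285
= 11.874


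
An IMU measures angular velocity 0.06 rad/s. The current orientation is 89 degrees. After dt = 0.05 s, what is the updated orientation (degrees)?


delta_theta = w * dt = 0.06 * 0.05 = 0.003 rad
= 0.1719 deg
theta_new = 89 + 0.1719 = 89.1719 deg


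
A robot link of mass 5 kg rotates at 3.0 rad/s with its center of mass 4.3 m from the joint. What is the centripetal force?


F = m * omega^2 * r
= 5 * 3.0^2 * 4.3
= 5 * 9.0 * 4.3
= 193.5 N


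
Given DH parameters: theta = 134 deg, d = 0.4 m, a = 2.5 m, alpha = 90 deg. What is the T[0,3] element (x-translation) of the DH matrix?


T[0,3] = a * cos(theta)
= 2.5 * cos(134 deg)
= 2.5 * -0.6947
= -1.7366


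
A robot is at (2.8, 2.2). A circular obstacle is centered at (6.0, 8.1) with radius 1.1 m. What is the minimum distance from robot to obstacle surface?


center_dist = sqrt((2.8-6.0)^2 + (2.2-8.1)^2)
= sqrt(10.24 + 34.81)
= 6.7119
min_dist = center_dist - radius = 6.7119 - 1.1 = 5.6119 m


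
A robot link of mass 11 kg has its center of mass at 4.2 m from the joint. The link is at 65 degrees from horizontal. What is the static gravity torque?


tau = m*g*L*cos(angle)
= 11 * 9.81 * 4.2 * cos(65 deg)
= 11 * 9.81 * 4.2 * 0.4226
= 191.5399 Nm


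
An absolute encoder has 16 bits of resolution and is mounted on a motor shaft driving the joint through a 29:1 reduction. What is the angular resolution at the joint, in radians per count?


counts = 2^16 = 65536
effective counts at joint = 65536 * 29 = 1900544
resolution = 2*pi / 1900544
= 3.3060e-06 rad/count


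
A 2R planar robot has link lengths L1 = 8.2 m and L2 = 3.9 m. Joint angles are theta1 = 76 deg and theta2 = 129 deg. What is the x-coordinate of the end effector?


Convert angles to radians: theta1 = 1.3265, theta2 = 2.2515
x = L1*cos(theta1) + L2*cos(theta1+theta2)
x = 1.9838 + -3.5346
x = -1.5508


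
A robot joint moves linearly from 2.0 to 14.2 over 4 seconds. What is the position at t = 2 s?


s = t/T = 2/4 = 0.5
p(t) = p0 + (pf-p0)*s
= 2.0 + (14.2 - 2.0) * 0.5
= 8.1


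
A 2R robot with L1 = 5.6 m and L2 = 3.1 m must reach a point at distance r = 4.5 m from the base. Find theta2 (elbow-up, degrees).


cos(theta2) = (r^2 - L1^2 - L2^2) / (2*L1*L2)
cos(theta2) = (20.25 - 31.36 - 9.61) / 34.72
cos(theta2) = -0.596774
theta2 = 126.6392 degrees


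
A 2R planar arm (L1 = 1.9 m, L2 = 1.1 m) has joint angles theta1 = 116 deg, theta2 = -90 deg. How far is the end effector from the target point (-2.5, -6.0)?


End effector via forward kinematics:
x = L1*cos(t1) + L2*cos(t1+t2) = 0.1558
y = L1*sin(t1) + L2*sin(t1+t2) = 2.1899
Distance to target:
d = sqrt((-2.5 - 0.1558)^2 + (-6.0 - 2.1899)^2)
= sqrt(7.0531 + 67.0747)
= 8.6098 m


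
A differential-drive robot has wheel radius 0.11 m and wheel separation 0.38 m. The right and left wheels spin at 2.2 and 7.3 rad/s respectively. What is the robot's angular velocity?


vR = r*wR = 0.11*2.2 = 0.242 m/s
vL = r*wL = 0.11*7.3 = 0.803 m/s
v = (vR+vL)/2 = 0.5225 m/s
omega = (vR-vL)/L = -1.4763 rad/s
angular velocity = -1.4763 rad/s


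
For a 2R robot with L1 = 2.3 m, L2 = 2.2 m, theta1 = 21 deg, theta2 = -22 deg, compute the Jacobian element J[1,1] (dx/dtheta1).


J[1,1] = -L1*sin(t1) - L2*sin(t1+t2)
= -2.3*sin(21) - 2.2*sin(-1)
= -0.7859


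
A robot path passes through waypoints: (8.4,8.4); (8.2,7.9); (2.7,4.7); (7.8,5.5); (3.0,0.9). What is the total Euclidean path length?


Segment lengths:
  seg1 = sqrt((-0.2)^2 + (-0.5)^2) = 0.5385
  seg2 = sqrt((-5.5)^2 + (-3.2)^2) = 6.3632
  seg3 = sqrt((5.1)^2 + (0.8)^2) = 5.1624
  seg4 = sqrt((-4.8)^2 + (-4.6)^2) = 6.6483
Total = 18.7124


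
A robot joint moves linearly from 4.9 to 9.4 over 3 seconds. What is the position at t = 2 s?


s = t/T = 2/3 = 0.6667
p(t) = p0 + (pf-p0)*s
= 4.9 + (9.4 - 4.9) * 0.6667
= 7.9


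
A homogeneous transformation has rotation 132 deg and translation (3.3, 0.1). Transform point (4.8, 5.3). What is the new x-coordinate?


x' = cos(theta)*px - sin(theta)*py + tx
= -0.6691*4.8 - 0.7431*5.3 + 3.3
= -3.8505


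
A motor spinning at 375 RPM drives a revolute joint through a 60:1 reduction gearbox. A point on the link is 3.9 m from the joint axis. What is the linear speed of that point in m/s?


omega_motor = 375 * 2*pi/60 = 39.2699 rad/s
omega_joint = omega_motor / 60 = 0.6545 rad/s
v = omega_joint * r = 0.6545 * 3.9
= 2.5525 m/s


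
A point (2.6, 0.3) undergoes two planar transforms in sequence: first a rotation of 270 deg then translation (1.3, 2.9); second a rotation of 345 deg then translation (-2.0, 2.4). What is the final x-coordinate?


After transform 1:
x1 = cos(270)*2.6 - sin(270)*0.3 + 1.3 = 1.6
y1 = sin(270)*2.6 + cos(270)*0.3 + 2.9 = 0.3
After transform 2:
x2 = cos(345)*1.6 - sin(345)*0.3 + -2.0
= -0.3769


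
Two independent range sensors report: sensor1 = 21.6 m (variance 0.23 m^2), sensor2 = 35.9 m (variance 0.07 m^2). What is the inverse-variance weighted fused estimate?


w1 = (1/var1) / (1/var1 + 1/var2)
   = 4.3478 / (4.3478 + 14.2857) = 0.2333
w2 = 1 - w1 = 0.7667
fused = w1*s1 + w2*s2 = 5.04 + 27.5233
= 32.5633 m


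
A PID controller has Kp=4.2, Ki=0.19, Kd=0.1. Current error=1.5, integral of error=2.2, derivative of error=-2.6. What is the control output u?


u = Kp*e + Ki*int(e) + Kd*de/dt
= 4.2*1.5 + 0.19*2.2 + 0.1*(-2.6)
= 6.3 + 0.418 + -0.26
= 6.458


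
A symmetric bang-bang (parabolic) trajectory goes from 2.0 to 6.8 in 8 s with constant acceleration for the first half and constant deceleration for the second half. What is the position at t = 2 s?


Symmetric rest-to-rest: each phase covers (pf-p0)/2 in time T/2. 0.5*a*(T/2)^2 = (pf-p0)/2 => a = 4*(pf-p0)/T^2
a = 4*(6.8-2.0)/8^2 = 0.3
t = 2 is in the acceleration phase (t <= T/2).
p = p0 + 0.5*a*t^2 = 2.0 + 0.5*0.3*2^2
= 2.6


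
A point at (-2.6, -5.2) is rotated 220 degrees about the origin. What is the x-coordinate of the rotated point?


x' = x*cos(theta) - y*sin(theta)
cos(220 deg) = -0.766, sin(220 deg) = -0.6428
x' = -2.6 * -0.766 - -5.2 * -0.6428
= 1.9917 - 3.3425
= -1.3508


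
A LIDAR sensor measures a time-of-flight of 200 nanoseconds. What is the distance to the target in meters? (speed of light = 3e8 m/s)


tof = 200 ns = 2e-07 s
dist = c * tof / 2
= 3e8 * 2e-07 / 2
= 30.0 m


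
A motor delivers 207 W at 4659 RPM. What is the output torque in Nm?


omega = 4659 * 2*pi/60 = 487.8893 rad/s
tau = P / omega = 207 / 487.8893
= 0.4243 Nm


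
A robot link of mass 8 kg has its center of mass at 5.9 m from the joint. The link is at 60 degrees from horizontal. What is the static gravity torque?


tau = m*g*L*cos(angle)
= 8 * 9.81 * 5.9 * cos(60 deg)
= 8 * 9.81 * 5.9 * 0.5
= 231.516 Nm


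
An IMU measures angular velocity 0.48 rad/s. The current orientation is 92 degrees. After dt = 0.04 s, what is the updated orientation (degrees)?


delta_theta = w * dt = 0.48 * 0.04 = 0.0192 rad
= 1.1001 deg
theta_new = 92 + 1.1001 = 93.1001 deg


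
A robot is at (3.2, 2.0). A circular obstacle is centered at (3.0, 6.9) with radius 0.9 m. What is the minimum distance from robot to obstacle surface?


center_dist = sqrt((3.2-3.0)^2 + (2.0-6.9)^2)
= sqrt(0.04 + 24.01)
= 4.9041
min_dist = center_dist - radius = 4.9041 - 0.9 = 4.0041 m


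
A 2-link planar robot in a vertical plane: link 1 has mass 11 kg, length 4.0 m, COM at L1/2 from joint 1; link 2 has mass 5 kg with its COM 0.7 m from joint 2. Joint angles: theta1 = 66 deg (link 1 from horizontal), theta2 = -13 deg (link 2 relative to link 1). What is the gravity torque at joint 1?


Horizontal distance from joint 1 to link-1 COM:
  x_c1 = (L1/2)*cos(t1) = 2.0 * 0.4067 = 0.8135 m
Horizontal distance from joint 1 to link-2 COM:
  x_c2 = L1*cos(t1) + Lc2*cos(t1+t2)
       = 4.0*0.4067 + 0.7*0.6018 = 2.0482 m
tau1 = m1*g*x_c1 + m2*g*x_c2
     = 11*9.81*0.8135 + 5*9.81*2.0482
     = 87.7819 + 100.465
     = 188.247 Nm


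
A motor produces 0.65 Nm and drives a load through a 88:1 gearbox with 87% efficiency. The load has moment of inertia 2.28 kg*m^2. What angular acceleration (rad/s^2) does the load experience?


tau_out = tau_motor * N * eta
= 0.65 * 88 * 0.87 = 49.764 Nm
alpha = tau_out / I = 49.764 / 2.28
= 21.8263 rad/s^2


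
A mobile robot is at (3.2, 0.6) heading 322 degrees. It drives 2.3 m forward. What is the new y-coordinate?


y_new = y0 + d*sin(theta)
= 0.6 + 2.3*sin(322)
= 0.6 + -1.416
= -0.816


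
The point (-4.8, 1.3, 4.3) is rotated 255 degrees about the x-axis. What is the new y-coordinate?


Rotation about x-axis: y' = y*cos(theta) - z*sin(theta)
= 1.3 * -0.2588 - 4.3 * -0.9659
= 3.817


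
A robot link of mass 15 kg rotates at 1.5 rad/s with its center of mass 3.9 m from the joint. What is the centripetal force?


F = m * omega^2 * r
= 15 * 1.5^2 * 3.9
= 15 * 2.25 * 3.9
= 131.625 N


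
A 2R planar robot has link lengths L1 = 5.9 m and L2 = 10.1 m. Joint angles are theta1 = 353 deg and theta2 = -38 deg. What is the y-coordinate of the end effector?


Convert angles to radians: theta1 = 6.161, theta2 = -0.6632
y = L1*sin(theta1) + L2*sin(theta1+theta2)
y = -0.719 + -7.1418
y = -7.8608


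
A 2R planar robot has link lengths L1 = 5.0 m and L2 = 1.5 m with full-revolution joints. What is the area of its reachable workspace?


r_max = L1 + L2 = 6.5 m
r_min = |L1 - L2| = 3.5 m
Area = pi*(r_max^2 - r_min^2)
= pi*(42.25 - 12.25)
= pi * 30.0
= 94.2478 m^2


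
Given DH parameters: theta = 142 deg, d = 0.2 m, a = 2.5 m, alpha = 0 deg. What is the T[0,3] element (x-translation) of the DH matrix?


T[0,3] = a * cos(theta)
= 2.5 * cos(142 deg)
= 2.5 * -0.788
= -1.97


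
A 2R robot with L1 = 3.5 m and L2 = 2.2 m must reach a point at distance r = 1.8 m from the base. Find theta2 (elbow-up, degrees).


cos(theta2) = (r^2 - L1^2 - L2^2) / (2*L1*L2)
cos(theta2) = (3.24 - 12.25 - 4.84) / 15.4
cos(theta2) = -0.899351
theta2 = 154.0728 degrees


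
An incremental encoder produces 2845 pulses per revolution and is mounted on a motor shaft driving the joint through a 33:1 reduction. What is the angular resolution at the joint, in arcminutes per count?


counts per rev = 2845
effective counts at joint = 2845 * 33 = 93885
resolution = 360*60 / 93885
= 0.2301 arcmin/count


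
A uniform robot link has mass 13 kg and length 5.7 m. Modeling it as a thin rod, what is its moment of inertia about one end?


I = (1/3) * m * L^2
= (1/3) * 13 * 5.7^2
= 0.333333 * 13 * 32.49
= 140.79 kg*m^2


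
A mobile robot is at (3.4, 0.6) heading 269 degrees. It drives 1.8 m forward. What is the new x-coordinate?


x_new = x0 + d*cos(theta)
= 3.4 + 1.8*cos(269)
= 3.4 + -0.0314
= 3.3686


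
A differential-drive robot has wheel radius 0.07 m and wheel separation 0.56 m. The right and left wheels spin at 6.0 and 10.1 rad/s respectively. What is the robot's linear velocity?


vR = r*wR = 0.07*6.0 = 0.42 m/s
vL = r*wL = 0.07*10.1 = 0.707 m/s
v = (vR+vL)/2 = 0.5635 m/s
omega = (vR-vL)/L = -0.5125 rad/s
linear velocity = 0.5635 m/s


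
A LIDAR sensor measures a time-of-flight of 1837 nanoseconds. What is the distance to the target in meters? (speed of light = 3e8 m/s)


tof = 1837 ns = 1.837e-06 s
dist = c * tof / 2
= 3e8 * 1.837e-06 / 2
= 275.55 m


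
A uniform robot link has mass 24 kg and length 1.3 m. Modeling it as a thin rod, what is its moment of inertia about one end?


I = (1/3) * m * L^2
= (1/3) * 24 * 1.3^2
= 0.333333 * 24 * 1.69
= 13.52 kg*m^2


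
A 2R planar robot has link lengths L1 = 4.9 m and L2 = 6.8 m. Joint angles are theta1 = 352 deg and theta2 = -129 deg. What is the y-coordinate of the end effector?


Convert angles to radians: theta1 = 6.1436, theta2 = -2.2515
y = L1*sin(theta1) + L2*sin(theta1+theta2)
y = -0.6819 + -4.6376
y = -5.3195


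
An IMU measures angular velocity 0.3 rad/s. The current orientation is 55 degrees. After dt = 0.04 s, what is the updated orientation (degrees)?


delta_theta = w * dt = 0.3 * 0.04 = 0.012 rad
= 0.6875 deg
theta_new = 55 + 0.6875 = 55.6875 deg


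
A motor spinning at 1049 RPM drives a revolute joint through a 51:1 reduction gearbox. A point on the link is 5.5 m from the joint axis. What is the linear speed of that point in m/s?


omega_motor = 1049 * 2*pi/60 = 109.851 rad/s
omega_joint = omega_motor / 51 = 2.1539 rad/s
v = omega_joint * r = 2.1539 * 5.5
= 11.8467 m/s


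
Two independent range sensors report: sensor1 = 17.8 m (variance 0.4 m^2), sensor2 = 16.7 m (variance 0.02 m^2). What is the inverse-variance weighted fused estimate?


w1 = (1/var1) / (1/var1 + 1/var2)
   = 2.5 / (2.5 + 50.0) = 0.0476
w2 = 1 - w1 = 0.9524
fused = w1*s1 + w2*s2 = 0.8476 + 15.9048
= 16.7524 m


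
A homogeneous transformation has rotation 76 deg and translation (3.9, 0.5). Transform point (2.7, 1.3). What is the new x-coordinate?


x' = cos(theta)*px - sin(theta)*py + tx
= 0.2419*2.7 - 0.9703*1.3 + 3.9
= 3.2918


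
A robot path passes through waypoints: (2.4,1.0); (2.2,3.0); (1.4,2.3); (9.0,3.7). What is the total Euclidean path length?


Segment lengths:
  seg1 = sqrt((-0.2)^2 + (2.0)^2) = 2.01
  seg2 = sqrt((-0.8)^2 + (-0.7)^2) = 1.063
  seg3 = sqrt((7.6)^2 + (1.4)^2) = 7.7279
Total = 10.8009


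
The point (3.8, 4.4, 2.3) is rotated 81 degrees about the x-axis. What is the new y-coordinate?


Rotation about x-axis: y' = y*cos(theta) - z*sin(theta)
= 4.4 * 0.1564 - 2.3 * 0.9877
= -1.5834


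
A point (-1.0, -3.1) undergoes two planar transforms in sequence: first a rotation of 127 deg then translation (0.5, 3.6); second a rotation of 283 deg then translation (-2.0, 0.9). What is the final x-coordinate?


After transform 1:
x1 = cos(127)*-1.0 - sin(127)*-3.1 + 0.5 = 3.5776
y1 = sin(127)*-1.0 + cos(127)*-3.1 + 3.6 = 4.667
After transform 2:
x2 = cos(283)*3.5776 - sin(283)*4.667 + -2.0
= 3.3522


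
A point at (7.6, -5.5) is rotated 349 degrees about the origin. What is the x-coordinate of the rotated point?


x' = x*cos(theta) - y*sin(theta)
cos(349 deg) = 0.9816, sin(349 deg) = -0.1908
x' = 7.6 * 0.9816 - -5.5 * -0.1908
= 7.4604 - 1.0494
= 6.4109


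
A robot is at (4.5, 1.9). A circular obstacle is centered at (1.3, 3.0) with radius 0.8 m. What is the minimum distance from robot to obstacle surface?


center_dist = sqrt((4.5-1.3)^2 + (1.9-3.0)^2)
= sqrt(10.24 + 1.21)
= 3.3838
min_dist = center_dist - radius = 3.3838 - 0.8 = 2.5838 m


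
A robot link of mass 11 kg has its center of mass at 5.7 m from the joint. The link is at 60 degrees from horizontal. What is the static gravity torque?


tau = m*g*L*cos(angle)
= 11 * 9.81 * 5.7 * cos(60 deg)
= 11 * 9.81 * 5.7 * 0.5
= 307.5435 Nm


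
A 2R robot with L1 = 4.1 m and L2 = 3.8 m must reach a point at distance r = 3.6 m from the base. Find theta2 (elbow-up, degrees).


cos(theta2) = (r^2 - L1^2 - L2^2) / (2*L1*L2)
cos(theta2) = (12.96 - 16.81 - 14.44) / 31.16
cos(theta2) = -0.58697
theta2 = 125.9423 degrees


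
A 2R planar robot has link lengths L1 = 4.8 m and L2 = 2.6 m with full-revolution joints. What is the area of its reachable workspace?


r_max = L1 + L2 = 7.4 m
r_min = |L1 - L2| = 2.2 m
Area = pi*(r_max^2 - r_min^2)
= pi*(54.76 - 4.84)
= pi * 49.92
= 156.8283 m^2


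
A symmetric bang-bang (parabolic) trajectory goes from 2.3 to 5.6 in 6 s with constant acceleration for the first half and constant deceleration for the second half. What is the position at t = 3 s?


Symmetric rest-to-rest: each phase covers (pf-p0)/2 in time T/2. 0.5*a*(T/2)^2 = (pf-p0)/2 => a = 4*(pf-p0)/T^2
a = 4*(5.6-2.3)/6^2 = 0.3667
t = 3 is in the acceleration phase (t <= T/2).
p = p0 + 0.5*a*t^2 = 2.3 + 0.5*0.3667*3^2
= 3.95


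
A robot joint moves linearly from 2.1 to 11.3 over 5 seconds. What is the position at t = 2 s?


s = t/T = 2/5 = 0.4
p(t) = p0 + (pf-p0)*s
= 2.1 + (11.3 - 2.1) * 0.4
= 5.78


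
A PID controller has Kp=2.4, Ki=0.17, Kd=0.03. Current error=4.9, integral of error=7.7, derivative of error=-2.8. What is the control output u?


u = Kp*e + Ki*int(e) + Kd*de/dt
= 2.4*4.9 + 0.17*7.7 + 0.03*(-2.8)
= 11.76 + 1.309 + -0.084
= 12.985


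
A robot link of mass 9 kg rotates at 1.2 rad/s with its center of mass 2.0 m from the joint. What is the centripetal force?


F = m * omega^2 * r
= 9 * 1.2^2 * 2.0
= 9 * 1.44 * 2.0
= 25.92 N


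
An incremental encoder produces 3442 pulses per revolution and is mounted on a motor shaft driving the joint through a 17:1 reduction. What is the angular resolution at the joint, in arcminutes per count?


counts per rev = 3442
effective counts at joint = 3442 * 17 = 58514
resolution = 360*60 / 58514
= 0.3691 arcmin/count


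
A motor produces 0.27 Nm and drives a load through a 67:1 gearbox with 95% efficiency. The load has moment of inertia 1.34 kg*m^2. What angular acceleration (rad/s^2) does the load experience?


tau_out = tau_motor * N * eta
= 0.27 * 67 * 0.95 = 17.1855 Nm
alpha = tau_out / I = 17.1855 / 1.34
= 12.825 rad/s^2


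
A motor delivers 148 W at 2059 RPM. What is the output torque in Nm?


omega = 2059 * 2*pi/60 = 215.618 rad/s
tau = P / omega = 148 / 215.618
= 0.6864 Nm


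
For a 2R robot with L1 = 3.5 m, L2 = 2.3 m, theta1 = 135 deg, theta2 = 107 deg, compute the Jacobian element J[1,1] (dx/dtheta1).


J[1,1] = -L1*sin(t1) - L2*sin(t1+t2)
= -3.5*sin(135) - 2.3*sin(242)
= -0.4441


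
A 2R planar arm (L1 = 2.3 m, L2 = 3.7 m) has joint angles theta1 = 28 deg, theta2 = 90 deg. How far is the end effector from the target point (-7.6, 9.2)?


End effector via forward kinematics:
x = L1*cos(t1) + L2*cos(t1+t2) = 0.2937
y = L1*sin(t1) + L2*sin(t1+t2) = 4.3467
Distance to target:
d = sqrt((-7.6 - 0.2937)^2 + (9.2 - 4.3467)^2)
= sqrt(62.311 + 23.5546)
= 9.2664 m


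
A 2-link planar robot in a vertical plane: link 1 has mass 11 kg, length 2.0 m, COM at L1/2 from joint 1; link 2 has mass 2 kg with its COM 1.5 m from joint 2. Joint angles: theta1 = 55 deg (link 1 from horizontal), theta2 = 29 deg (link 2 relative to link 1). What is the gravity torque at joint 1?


Horizontal distance from joint 1 to link-1 COM:
  x_c1 = (L1/2)*cos(t1) = 1.0 * 0.5736 = 0.5736 m
Horizontal distance from joint 1 to link-2 COM:
  x_c2 = L1*cos(t1) + Lc2*cos(t1+t2)
       = 2.0*0.5736 + 1.5*0.1045 = 1.3039 m
tau1 = m1*g*x_c1 + m2*g*x_c2
     = 11*9.81*0.5736 + 2*9.81*1.3039
     = 61.8946 + 25.5834
     = 87.478 Nm


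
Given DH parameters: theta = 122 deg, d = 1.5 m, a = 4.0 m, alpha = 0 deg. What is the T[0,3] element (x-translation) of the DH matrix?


T[0,3] = a * cos(theta)
= 4.0 * cos(122 deg)
= 4.0 * -0.5299
= -2.1197


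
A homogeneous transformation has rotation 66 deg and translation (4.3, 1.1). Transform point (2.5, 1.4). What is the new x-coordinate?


x' = cos(theta)*px - sin(theta)*py + tx
= 0.4067*2.5 - 0.9135*1.4 + 4.3
= 4.0379


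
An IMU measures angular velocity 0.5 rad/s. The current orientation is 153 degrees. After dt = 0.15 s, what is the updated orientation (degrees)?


delta_theta = w * dt = 0.5 * 0.15 = 0.075 rad
= 4.2972 deg
theta_new = 153 + 4.2972 = 157.2972 deg


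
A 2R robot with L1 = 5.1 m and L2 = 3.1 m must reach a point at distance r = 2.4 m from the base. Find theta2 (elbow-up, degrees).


cos(theta2) = (r^2 - L1^2 - L2^2) / (2*L1*L2)
cos(theta2) = (5.76 - 26.01 - 9.61) / 31.62
cos(theta2) = -0.944339
theta2 = 160.7935 degrees


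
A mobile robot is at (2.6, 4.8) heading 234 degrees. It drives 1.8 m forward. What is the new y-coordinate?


y_new = y0 + d*sin(theta)
= 4.8 + 1.8*sin(234)
= 4.8 + -1.4562
= 3.3438


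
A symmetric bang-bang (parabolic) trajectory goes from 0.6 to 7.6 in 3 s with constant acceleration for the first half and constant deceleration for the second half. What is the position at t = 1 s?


Symmetric rest-to-rest: each phase covers (pf-p0)/2 in time T/2. 0.5*a*(T/2)^2 = (pf-p0)/2 => a = 4*(pf-p0)/T^2
a = 4*(7.6-0.6)/3^2 = 3.1111
t = 1 is in the acceleration phase (t <= T/2).
p = p0 + 0.5*a*t^2 = 0.6 + 0.5*3.1111*1^2
= 2.1556


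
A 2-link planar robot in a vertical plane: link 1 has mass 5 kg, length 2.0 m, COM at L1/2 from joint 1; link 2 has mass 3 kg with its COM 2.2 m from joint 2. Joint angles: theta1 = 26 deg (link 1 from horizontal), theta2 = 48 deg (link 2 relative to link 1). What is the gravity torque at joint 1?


Horizontal distance from joint 1 to link-1 COM:
  x_c1 = (L1/2)*cos(t1) = 1.0 * 0.8988 = 0.8988 m
Horizontal distance from joint 1 to link-2 COM:
  x_c2 = L1*cos(t1) + Lc2*cos(t1+t2)
       = 2.0*0.8988 + 2.2*0.2756 = 2.404 m
tau1 = m1*g*x_c1 + m2*g*x_c2
     = 5*9.81*0.8988 + 3*9.81*2.404
     = 44.0858 + 70.7494
     = 114.8353 Nm


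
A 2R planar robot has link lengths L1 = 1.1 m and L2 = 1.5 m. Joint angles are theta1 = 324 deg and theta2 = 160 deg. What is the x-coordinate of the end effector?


Convert angles to radians: theta1 = 5.6549, theta2 = 2.7925
x = L1*cos(theta1) + L2*cos(theta1+theta2)
x = 0.8899 + -0.8388
x = 0.0511


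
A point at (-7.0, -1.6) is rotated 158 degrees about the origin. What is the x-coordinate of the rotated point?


x' = x*cos(theta) - y*sin(theta)
cos(158 deg) = -0.9272, sin(158 deg) = 0.3746
x' = -7.0 * -0.9272 - -1.6 * 0.3746
= 6.4903 - -0.5994
= 7.0897


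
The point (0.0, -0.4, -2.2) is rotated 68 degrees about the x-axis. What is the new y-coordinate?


Rotation about x-axis: y' = y*cos(theta) - z*sin(theta)
= -0.4 * 0.3746 - -2.2 * 0.9272
= 1.89


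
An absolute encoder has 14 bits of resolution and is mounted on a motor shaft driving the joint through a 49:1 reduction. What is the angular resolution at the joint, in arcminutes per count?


counts = 2^14 = 16384
effective counts at joint = 16384 * 49 = 802816
resolution = 360*60 / 802816
= 0.0269 arcmin/count


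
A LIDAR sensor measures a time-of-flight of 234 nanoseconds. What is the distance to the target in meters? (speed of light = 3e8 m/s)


tof = 234 ns = 2.34e-07 s
dist = c * tof / 2
= 3e8 * 2.34e-07 / 2
= 35.1 m


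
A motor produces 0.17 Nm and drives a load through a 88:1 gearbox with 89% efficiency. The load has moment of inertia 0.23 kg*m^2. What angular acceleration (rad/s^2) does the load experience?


tau_out = tau_motor * N * eta
= 0.17 * 88 * 0.89 = 13.3144 Nm
alpha = tau_out / I = 13.3144 / 0.23
= 57.8887 rad/s^2


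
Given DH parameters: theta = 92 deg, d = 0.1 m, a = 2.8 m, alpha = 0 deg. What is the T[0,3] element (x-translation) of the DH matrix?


T[0,3] = a * cos(theta)
= 2.8 * cos(92 deg)
= 2.8 * -0.0349
= -0.0977


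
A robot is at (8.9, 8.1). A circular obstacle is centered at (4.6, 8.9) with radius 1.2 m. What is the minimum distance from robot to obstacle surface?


center_dist = sqrt((8.9-4.6)^2 + (8.1-8.9)^2)
= sqrt(18.49 + 0.64)
= 4.3738
min_dist = center_dist - radius = 4.3738 - 1.2 = 3.1738 m


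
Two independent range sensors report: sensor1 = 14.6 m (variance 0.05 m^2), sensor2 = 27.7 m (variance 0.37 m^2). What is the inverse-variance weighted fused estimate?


w1 = (1/var1) / (1/var1 + 1/var2)
   = 20.0 / (20.0 + 2.7027) = 0.881
w2 = 1 - w1 = 0.119
fused = w1*s1 + w2*s2 = 12.8619 + 3.2976
= 16.1595 m


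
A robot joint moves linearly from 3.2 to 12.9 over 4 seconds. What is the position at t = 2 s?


s = t/T = 2/4 = 0.5
p(t) = p0 + (pf-p0)*s
= 3.2 + (12.9 - 3.2) * 0.5
= 8.05


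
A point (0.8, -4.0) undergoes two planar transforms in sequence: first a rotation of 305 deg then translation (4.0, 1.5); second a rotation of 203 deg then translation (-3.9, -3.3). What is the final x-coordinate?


After transform 1:
x1 = cos(305)*0.8 - sin(305)*-4.0 + 4.0 = 1.1823
y1 = sin(305)*0.8 + cos(305)*-4.0 + 1.5 = -1.4496
After transform 2:
x2 = cos(203)*1.1823 - sin(203)*-1.4496 + -3.9
= -5.5547


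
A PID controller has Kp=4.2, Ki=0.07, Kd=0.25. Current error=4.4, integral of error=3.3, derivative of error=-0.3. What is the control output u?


u = Kp*e + Ki*int(e) + Kd*de/dt
= 4.2*4.4 + 0.07*3.3 + 0.25*(-0.3)
= 18.48 + 0.231 + -0.075
= 18.636


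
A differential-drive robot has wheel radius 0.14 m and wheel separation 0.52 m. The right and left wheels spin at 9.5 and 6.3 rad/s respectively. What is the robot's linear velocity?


vR = r*wR = 0.14*9.5 = 1.33 m/s
vL = r*wL = 0.14*6.3 = 0.882 m/s
v = (vR+vL)/2 = 1.106 m/s
omega = (vR-vL)/L = 0.8615 rad/s
linear velocity = 1.106 m/s


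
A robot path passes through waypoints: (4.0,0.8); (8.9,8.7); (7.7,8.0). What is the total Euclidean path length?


Segment lengths:
  seg1 = sqrt((4.9)^2 + (7.9)^2) = 9.2962
  seg2 = sqrt((-1.2)^2 + (-0.7)^2) = 1.3892
Total = 10.6855


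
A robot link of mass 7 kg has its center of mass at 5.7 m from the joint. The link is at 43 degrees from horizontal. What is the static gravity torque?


tau = m*g*L*cos(angle)
= 7 * 9.81 * 5.7 * cos(43 deg)
= 7 * 9.81 * 5.7 * 0.7314
= 286.2657 Nm


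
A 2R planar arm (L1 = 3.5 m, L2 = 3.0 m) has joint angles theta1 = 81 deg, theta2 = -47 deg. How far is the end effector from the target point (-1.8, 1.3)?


End effector via forward kinematics:
x = L1*cos(t1) + L2*cos(t1+t2) = 3.0346
y = L1*sin(t1) + L2*sin(t1+t2) = 5.1345
Distance to target:
d = sqrt((-1.8 - 3.0346)^2 + (1.3 - 5.1345)^2)
= sqrt(23.3737 + 14.7033)
= 6.1707 m


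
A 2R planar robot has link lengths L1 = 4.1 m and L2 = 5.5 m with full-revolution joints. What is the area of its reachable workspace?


r_max = L1 + L2 = 9.6 m
r_min = |L1 - L2| = 1.4 m
Area = pi*(r_max^2 - r_min^2)
= pi*(92.16 - 1.96)
= pi * 90.2
= 283.3717 m^2


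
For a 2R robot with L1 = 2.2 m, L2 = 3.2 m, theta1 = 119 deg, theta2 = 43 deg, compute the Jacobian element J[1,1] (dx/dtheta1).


J[1,1] = -L1*sin(t1) - L2*sin(t1+t2)
= -2.2*sin(119) - 3.2*sin(162)
= -2.913


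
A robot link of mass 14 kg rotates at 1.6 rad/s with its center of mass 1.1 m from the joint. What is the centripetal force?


F = m * omega^2 * r
= 14 * 1.6^2 * 1.1
= 14 * 2.56 * 1.1
= 39.424 N


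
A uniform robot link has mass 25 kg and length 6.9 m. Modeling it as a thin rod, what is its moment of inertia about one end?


I = (1/3) * m * L^2
= (1/3) * 25 * 6.9^2
= 0.333333 * 25 * 47.61
= 396.75 kg*m^2


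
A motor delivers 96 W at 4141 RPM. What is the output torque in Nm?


omega = 4141 * 2*pi/60 = 433.6445 rad/s
tau = P / omega = 96 / 433.6445
= 0.2214 Nm


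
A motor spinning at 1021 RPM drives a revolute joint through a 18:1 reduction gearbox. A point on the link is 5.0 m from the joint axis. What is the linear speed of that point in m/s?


omega_motor = 1021 * 2*pi/60 = 106.9189 rad/s
omega_joint = omega_motor / 18 = 5.9399 rad/s
v = omega_joint * r = 5.9399 * 5.0
= 29.6997 m/s


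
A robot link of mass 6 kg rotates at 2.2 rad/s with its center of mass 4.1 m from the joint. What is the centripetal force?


F = m * omega^2 * r
= 6 * 2.2^2 * 4.1
= 6 * 4.84 * 4.1
= 119.064 N


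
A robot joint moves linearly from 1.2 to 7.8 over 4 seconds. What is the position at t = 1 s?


s = t/T = 1/4 = 0.25
p(t) = p0 + (pf-p0)*s
= 1.2 + (7.8 - 1.2) * 0.25
= 2.85


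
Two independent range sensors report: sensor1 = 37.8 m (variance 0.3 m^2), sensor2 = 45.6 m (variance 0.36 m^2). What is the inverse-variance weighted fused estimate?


w1 = (1/var1) / (1/var1 + 1/var2)
   = 3.3333 / (3.3333 + 2.7778) = 0.5455
w2 = 1 - w1 = 0.4545
fused = w1*s1 + w2*s2 = 20.6182 + 20.7273
= 41.3455 m


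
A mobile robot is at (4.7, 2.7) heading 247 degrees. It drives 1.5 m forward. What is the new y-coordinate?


y_new = y0 + d*sin(theta)
= 2.7 + 1.5*sin(247)
= 2.7 + -1.3808
= 1.3192


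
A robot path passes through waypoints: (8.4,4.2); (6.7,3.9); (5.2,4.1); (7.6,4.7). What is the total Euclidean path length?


Segment lengths:
  seg1 = sqrt((-1.7)^2 + (-0.3)^2) = 1.7263
  seg2 = sqrt((-1.5)^2 + (0.2)^2) = 1.5133
  seg3 = sqrt((2.4)^2 + (0.6)^2) = 2.4739
Total = 5.7134


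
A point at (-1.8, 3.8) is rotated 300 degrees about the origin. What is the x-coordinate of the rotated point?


x' = x*cos(theta) - y*sin(theta)
cos(300 deg) = 0.5, sin(300 deg) = -0.866
x' = -1.8 * 0.5 - 3.8 * -0.866
= -0.9 - -3.2909
= 2.3909


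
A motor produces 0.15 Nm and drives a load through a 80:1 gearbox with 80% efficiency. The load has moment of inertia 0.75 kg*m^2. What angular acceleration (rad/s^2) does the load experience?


tau_out = tau_motor * N * eta
= 0.15 * 80 * 0.8 = 9.6 Nm
alpha = tau_out / I = 9.6 / 0.75
= 12.8 rad/s^2


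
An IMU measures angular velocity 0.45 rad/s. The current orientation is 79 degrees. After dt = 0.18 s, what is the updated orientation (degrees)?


delta_theta = w * dt = 0.45 * 0.18 = 0.081 rad
= 4.641 deg
theta_new = 79 + 4.641 = 83.641 deg


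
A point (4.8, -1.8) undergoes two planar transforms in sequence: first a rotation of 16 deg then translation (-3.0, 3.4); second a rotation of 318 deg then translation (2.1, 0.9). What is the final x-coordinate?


After transform 1:
x1 = cos(16)*4.8 - sin(16)*-1.8 + -3.0 = 2.1102
y1 = sin(16)*4.8 + cos(16)*-1.8 + 3.4 = 2.9928
After transform 2:
x2 = cos(318)*2.1102 - sin(318)*2.9928 + 2.1
= 5.6708


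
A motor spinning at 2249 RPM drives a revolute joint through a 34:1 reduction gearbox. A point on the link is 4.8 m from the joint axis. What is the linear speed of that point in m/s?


omega_motor = 2249 * 2*pi/60 = 235.5147 rad/s
omega_joint = omega_motor / 34 = 6.9269 rad/s
v = omega_joint * r = 6.9269 * 4.8
= 33.2491 m/s


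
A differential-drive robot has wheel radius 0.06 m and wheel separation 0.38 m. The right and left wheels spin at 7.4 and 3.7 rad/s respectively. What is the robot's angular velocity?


vR = r*wR = 0.06*7.4 = 0.444 m/s
vL = r*wL = 0.06*3.7 = 0.222 m/s
v = (vR+vL)/2 = 0.333 m/s
omega = (vR-vL)/L = 0.5842 rad/s
angular velocity = 0.5842 rad/s


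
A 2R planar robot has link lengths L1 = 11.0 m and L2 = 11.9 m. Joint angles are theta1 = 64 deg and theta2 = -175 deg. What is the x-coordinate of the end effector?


Convert angles to radians: theta1 = 1.117, theta2 = -3.0543
x = L1*cos(theta1) + L2*cos(theta1+theta2)
x = 4.8221 + -4.2646
x = 0.5575


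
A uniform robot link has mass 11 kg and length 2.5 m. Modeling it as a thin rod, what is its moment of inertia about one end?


I = (1/3) * m * L^2
= (1/3) * 11 * 2.5^2
= 0.333333 * 11 * 6.25
= 22.9167 kg*m^2


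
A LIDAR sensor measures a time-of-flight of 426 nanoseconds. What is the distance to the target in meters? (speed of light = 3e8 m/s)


tof = 426 ns = 4.26e-07 s
dist = c * tof / 2
= 3e8 * 4.26e-07 / 2
= 63.9 m


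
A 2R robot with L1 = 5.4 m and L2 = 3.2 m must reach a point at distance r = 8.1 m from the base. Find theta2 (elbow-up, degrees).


cos(theta2) = (r^2 - L1^2 - L2^2) / (2*L1*L2)
cos(theta2) = (65.61 - 29.16 - 10.24) / 34.56
cos(theta2) = 0.758391
theta2 = 40.6774 degrees


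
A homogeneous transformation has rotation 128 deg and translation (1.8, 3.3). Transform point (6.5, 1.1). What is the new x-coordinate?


x' = cos(theta)*px - sin(theta)*py + tx
= -0.6157*6.5 - 0.788*1.1 + 1.8
= -3.0686


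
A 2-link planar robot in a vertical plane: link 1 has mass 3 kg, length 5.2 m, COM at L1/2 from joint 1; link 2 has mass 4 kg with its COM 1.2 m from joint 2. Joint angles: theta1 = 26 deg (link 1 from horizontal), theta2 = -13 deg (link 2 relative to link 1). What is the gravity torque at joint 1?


Horizontal distance from joint 1 to link-1 COM:
  x_c1 = (L1/2)*cos(t1) = 2.6 * 0.8988 = 2.3369 m
Horizontal distance from joint 1 to link-2 COM:
  x_c2 = L1*cos(t1) + Lc2*cos(t1+t2)
       = 5.2*0.8988 + 1.2*0.9744 = 5.843 m
tau1 = m1*g*x_c1 + m2*g*x_c2
     = 3*9.81*2.3369 + 4*9.81*5.843
     = 68.7739 + 229.2783
     = 298.0522 Nm


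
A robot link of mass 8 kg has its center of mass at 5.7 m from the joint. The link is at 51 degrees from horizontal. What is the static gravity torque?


tau = m*g*L*cos(angle)
= 8 * 9.81 * 5.7 * cos(51 deg)
= 8 * 9.81 * 5.7 * 0.6293
= 281.5177 Nm


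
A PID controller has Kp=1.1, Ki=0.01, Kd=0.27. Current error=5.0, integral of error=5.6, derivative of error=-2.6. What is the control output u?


u = Kp*e + Ki*int(e) + Kd*de/dt
= 1.1*5.0 + 0.01*5.6 + 0.27*(-2.6)
= 5.5 + 0.056 + -0.702
= 4.854


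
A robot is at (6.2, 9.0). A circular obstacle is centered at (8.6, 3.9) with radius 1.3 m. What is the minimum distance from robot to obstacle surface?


center_dist = sqrt((6.2-8.6)^2 + (9.0-3.9)^2)
= sqrt(5.76 + 26.01)
= 5.6365
min_dist = center_dist - radius = 5.6365 - 1.3 = 4.3365 m


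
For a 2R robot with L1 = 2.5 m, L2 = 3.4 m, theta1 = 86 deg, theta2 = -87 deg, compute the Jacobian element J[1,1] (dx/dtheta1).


J[1,1] = -L1*sin(t1) - L2*sin(t1+t2)
= -2.5*sin(86) - 3.4*sin(-1)
= -2.4346


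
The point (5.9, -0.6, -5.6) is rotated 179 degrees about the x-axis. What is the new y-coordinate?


Rotation about x-axis: y' = y*cos(theta) - z*sin(theta)
= -0.6 * -0.9998 - -5.6 * 0.0175
= 0.6976


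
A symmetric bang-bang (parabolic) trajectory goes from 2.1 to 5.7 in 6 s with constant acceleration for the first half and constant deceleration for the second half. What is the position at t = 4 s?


Symmetric rest-to-rest: each phase covers (pf-p0)/2 in time T/2. 0.5*a*(T/2)^2 = (pf-p0)/2 => a = 4*(pf-p0)/T^2
a = 4*(5.7-2.1)/6^2 = 0.4
t = 4 is in the deceleration phase (t > T/2).
p = pf - 0.5*a*(T-t)^2 = 5.7 - 0.5*0.4*2^2
= 4.9
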